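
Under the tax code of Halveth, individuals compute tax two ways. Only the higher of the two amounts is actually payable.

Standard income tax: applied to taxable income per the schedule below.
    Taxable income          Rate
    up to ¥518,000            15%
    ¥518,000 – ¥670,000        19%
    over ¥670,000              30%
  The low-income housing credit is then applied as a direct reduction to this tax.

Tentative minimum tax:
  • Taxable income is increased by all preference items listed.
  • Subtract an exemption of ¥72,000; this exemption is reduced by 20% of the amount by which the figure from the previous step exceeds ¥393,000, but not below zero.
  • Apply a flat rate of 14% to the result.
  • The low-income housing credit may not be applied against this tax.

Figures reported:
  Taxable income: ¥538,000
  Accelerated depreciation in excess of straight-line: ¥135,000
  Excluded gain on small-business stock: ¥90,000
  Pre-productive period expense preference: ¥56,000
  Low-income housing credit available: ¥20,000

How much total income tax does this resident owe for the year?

Standard income tax:
  ¥518,000 × 15% = ¥77,700
  ¥20,000 × 19% = ¥3,800
  → ¥81,500
  Less low-income housing credit ¥20,000 → ¥61,500

Tentative minimum tax:
  Adjusted income: ¥538,000 + ¥135,000 + ¥90,000 + ¥56,000 = ¥819,000
  Exemption: 20% × (¥819,000 − ¥393,000) = ¥85,200 ≥ ¥72,000, so the exemption is fully phased out
  Base: ¥819,000 − ¥0 = ¥819,000
  ¥819,000 × 14% = ¥114,660

¥114,660 > ¥61,500, so the tentative minimum tax is the binding amount.

¥114,660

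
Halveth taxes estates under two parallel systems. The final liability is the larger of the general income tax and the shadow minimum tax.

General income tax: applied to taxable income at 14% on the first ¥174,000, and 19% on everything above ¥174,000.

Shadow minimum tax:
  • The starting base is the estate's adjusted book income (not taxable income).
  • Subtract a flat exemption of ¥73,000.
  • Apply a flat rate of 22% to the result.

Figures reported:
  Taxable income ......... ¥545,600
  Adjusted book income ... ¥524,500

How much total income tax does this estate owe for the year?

General income tax:
  ¥174,000 × 14% = ¥24,360
  ¥371,600 × 19% = ¥70,604
  → ¥94,964

Shadow minimum tax:
  Base (adjusted book income): ¥524,500
  Less exemption ¥73,000 → base ¥451,500
  ¥451,500 × 22% = ¥99,330

¥99,330 > ¥94,964, so the shadow minimum tax is the binding amount.

¥99,330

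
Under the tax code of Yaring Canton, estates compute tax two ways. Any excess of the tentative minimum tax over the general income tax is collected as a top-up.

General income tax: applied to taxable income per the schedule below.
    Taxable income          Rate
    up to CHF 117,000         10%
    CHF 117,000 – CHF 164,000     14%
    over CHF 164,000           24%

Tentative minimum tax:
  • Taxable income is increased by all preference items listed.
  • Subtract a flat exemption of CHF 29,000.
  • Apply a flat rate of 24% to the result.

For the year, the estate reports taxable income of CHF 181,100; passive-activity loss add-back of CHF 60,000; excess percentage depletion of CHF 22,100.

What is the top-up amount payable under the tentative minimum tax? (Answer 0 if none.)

Tentative minimum tax:
  Adjusted income: CHF 181,100 + CHF 60,000 + CHF 22,100 = CHF 263,200
  Less exemption CHF 29,000 → base CHF 234,200
  CHF 234,200 × 24% = CHF 56,208

General income tax:
  CHF 117,000 × 10% = CHF 11,700
  CHF 47,000 × 14% = CHF 6,580
  CHF 17,100 × 24% = CHF 4,104
  → CHF 22,384

Excess of tentative minimum tax over general income tax: CHF 56,208 − CHF 22,384 = CHF 33,824.

CHF 33,824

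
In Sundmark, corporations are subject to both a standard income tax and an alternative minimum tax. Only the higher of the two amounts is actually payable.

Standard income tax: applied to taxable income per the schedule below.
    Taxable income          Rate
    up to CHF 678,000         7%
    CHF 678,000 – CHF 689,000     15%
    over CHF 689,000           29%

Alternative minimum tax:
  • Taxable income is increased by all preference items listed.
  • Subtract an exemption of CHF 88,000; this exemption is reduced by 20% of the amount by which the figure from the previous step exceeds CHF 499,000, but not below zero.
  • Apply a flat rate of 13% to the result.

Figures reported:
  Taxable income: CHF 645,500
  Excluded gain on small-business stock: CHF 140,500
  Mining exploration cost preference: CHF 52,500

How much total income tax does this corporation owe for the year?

CHF 106,392

Alternative minimum tax:
  Adjusted income: CHF 645,500 + CHF 140,500 + CHF 52,500 = CHF 838,500
  Exemption: CHF 88,000 − 20% × (CHF 838,500 − CHF 499,000) = CHF 88,000 − CHF 67,900 = CHF 20,100
  Base: CHF 838,500 − CHF 20,100 = CHF 818,400
  CHF 818,400 × 13% = CHF 106,392

Standard income tax:
  CHF 645,500 × 7% = CHF 45,185

CHF 106,392 > CHF 45,185, so the alternative minimum tax is the binding amount.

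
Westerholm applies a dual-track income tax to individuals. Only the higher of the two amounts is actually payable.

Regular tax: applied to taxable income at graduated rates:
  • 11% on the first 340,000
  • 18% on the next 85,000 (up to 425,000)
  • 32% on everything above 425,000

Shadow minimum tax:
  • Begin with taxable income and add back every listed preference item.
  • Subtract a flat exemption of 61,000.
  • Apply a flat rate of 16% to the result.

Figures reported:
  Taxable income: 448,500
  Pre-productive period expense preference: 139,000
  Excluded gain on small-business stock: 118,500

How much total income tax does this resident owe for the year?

Regular tax:
  340,000 × 11% = 37,400
  85,000 × 18% = 15,300
  23,500 × 32% = 7,520
  → 60,220

Shadow minimum tax:
  Adjusted income: 448,500 + 139,000 + 118,500 = 706,000
  Less exemption 61,000 → base 645,000
  645,000 × 16% = 103,200

103,200 > 60,220, so the shadow minimum tax is the binding amount.

103,200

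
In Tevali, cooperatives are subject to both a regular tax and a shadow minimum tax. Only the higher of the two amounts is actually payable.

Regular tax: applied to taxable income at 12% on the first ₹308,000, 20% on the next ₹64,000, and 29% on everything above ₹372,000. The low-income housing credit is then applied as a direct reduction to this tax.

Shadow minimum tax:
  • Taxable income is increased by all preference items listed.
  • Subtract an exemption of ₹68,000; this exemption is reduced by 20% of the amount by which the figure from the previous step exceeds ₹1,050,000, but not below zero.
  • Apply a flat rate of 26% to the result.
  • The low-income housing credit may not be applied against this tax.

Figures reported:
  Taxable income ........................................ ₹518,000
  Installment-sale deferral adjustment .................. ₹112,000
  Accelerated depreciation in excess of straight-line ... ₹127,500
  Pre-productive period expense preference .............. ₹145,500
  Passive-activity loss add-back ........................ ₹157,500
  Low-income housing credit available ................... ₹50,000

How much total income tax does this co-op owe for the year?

Shadow minimum tax:
  Adjusted income: ₹518,000 + ₹112,000 + ₹127,500 + ₹145,500 + ₹157,500 = ₹1,060,500
  Exemption: ₹68,000 − 20% × (₹1,060,500 − ₹1,050,000) = ₹68,000 − ₹2,100 = ₹65,900
  Base: ₹1,060,500 − ₹65,900 = ₹994,600
  ₹994,600 × 26% = ₹258,596

Regular tax:
  ₹308,000 × 12% = ₹36,960
  ₹64,000 × 20% = ₹12,800
  ₹146,000 × 29% = ₹42,340
  → ₹92,100
  Less low-income housing credit ₹50,000 → ₹42,100

₹258,596 > ₹42,100, so the shadow minimum tax is the binding amount.

₹258,596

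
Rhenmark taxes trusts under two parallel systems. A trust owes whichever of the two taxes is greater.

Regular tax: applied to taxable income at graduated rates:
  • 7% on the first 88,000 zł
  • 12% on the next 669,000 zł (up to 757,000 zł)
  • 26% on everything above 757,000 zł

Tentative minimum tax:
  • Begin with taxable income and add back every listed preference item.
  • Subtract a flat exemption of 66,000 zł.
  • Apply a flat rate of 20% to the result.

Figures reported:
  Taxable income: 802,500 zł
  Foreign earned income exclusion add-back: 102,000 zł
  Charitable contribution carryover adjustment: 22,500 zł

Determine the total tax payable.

Regular tax:
  88,000 zł × 7% = 6,160 zł
  669,000 zł × 12% = 80,280 zł
  45,500 zł × 26% = 11,830 zł
  → 98,270 zł

Tentative minimum tax:
  Adjusted income: 802,500 zł + 102,000 zł + 22,500 zł = 927,000 zł
  Less exemption 66,000 zł → base 861,000 zł
  861,000 zł × 20% = 172,200 zł

172,200 zł > 98,270 zł, so the tentative minimum tax is the binding amount.

172,200 zł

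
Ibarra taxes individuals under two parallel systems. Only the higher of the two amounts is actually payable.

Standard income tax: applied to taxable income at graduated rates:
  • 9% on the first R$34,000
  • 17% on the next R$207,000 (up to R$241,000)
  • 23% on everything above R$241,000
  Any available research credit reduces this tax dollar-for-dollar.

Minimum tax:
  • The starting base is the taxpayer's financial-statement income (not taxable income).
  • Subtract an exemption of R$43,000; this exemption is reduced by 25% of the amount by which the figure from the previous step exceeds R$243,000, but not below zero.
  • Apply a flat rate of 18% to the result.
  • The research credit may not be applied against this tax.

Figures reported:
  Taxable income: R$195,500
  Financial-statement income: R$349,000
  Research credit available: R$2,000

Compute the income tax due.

R$59,850

Standard income tax:
  R$34,000 × 9% = R$3,060
  R$161,500 × 17% = R$27,455
  → R$30,515
  Less research credit R$2,000 → R$28,515

Minimum tax:
  Base (financial-statement income): R$349,000
  Exemption: R$43,000 − 25% × (R$349,000 − R$243,000) = R$43,000 − R$26,500 = R$16,500
  Base: R$349,000 − R$16,500 = R$332,500
  R$332,500 × 18% = R$59,850

R$59,850 > R$28,515, so the minimum tax is the binding amount.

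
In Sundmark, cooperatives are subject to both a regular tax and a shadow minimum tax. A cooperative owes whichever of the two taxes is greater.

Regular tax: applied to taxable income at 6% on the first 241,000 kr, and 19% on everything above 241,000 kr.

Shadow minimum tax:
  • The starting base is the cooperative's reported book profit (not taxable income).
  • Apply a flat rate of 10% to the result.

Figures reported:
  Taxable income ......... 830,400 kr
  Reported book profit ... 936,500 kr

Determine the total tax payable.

Regular tax:
  241,000 kr × 6% = 14,460 kr
  589,400 kr × 19% = 111,986 kr
  → 126,446 kr

Shadow minimum tax:
  Base (reported book profit): 936,500 kr
  936,500 kr × 10% = 93,650 kr

126,446 kr > 93,650 kr, so the regular tax governs.

126,446 kr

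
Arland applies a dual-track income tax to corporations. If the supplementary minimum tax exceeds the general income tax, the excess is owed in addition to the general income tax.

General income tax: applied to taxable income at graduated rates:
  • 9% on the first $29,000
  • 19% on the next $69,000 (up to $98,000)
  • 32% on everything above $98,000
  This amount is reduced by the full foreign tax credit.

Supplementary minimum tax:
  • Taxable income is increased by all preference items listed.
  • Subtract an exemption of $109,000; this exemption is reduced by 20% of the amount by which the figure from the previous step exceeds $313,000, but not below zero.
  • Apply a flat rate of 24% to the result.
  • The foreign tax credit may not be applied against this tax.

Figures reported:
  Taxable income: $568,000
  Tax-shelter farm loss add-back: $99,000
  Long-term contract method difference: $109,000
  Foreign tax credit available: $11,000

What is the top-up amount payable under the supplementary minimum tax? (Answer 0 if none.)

Supplementary minimum tax:
  Adjusted income: $568,000 + $99,000 + $109,000 = $776,000
  Exemption: $109,000 − 20% × ($776,000 − $313,000) = $109,000 − $92,600 = $16,400
  Base: $776,000 − $16,400 = $759,600
  $759,600 × 24% = $182,304

General income tax:
  $29,000 × 9% = $2,610
  $69,000 × 19% = $13,110
  $470,000 × 32% = $150,400
  → $166,120
  Less foreign tax credit $11,000 → $155,120

Excess of supplementary minimum tax over general income tax: $182,304 − $155,120 = $27,184.

$27,184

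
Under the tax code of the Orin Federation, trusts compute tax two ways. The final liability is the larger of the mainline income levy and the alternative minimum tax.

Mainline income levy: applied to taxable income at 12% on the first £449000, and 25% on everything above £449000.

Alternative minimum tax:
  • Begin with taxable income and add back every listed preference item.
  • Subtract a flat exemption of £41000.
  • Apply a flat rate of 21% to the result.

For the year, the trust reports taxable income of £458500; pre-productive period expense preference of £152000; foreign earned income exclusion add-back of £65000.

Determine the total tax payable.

Alternative minimum tax:
  Adjusted income: £458500 + £152000 + £65000 = £675500
  Less exemption £41000 → base £634500
  £634500 × 21% = £133245

Mainline income levy:
  £449000 × 12% = £53880
  £9500 × 25% = £2375
  → £56255

£133245 > £56255, so the alternative minimum tax is the binding amount.

£133245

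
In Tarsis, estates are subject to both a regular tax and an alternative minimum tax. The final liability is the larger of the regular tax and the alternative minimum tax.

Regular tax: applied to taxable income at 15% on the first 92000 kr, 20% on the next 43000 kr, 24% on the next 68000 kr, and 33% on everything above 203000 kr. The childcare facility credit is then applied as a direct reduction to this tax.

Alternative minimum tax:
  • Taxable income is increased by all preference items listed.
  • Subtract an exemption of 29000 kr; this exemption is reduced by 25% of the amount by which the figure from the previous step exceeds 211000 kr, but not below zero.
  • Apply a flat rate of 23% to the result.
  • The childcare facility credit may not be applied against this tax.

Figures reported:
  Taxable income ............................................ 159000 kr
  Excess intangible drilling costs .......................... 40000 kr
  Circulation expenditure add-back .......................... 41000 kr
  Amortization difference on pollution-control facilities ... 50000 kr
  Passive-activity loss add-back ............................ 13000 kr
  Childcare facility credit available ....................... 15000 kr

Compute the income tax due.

Alternative minimum tax:
  Adjusted income: 159000 kr + 40000 kr + 41000 kr + 50000 kr + 13000 kr = 303000 kr
  Exemption: 29000 kr − 25% × (303000 kr − 211000 kr) = 29000 kr − 23000 kr = 6000 kr
  Base: 303000 kr − 6000 kr = 297000 kr
  297000 kr × 23% = 68310 kr

Regular tax:
  92000 kr × 15% = 13800 kr
  43000 kr × 20% = 8600 kr
  24000 kr × 24% = 5760 kr
  → 28160 kr
  Less childcare facility credit 15000 kr → 13160 kr

68310 kr > 13160 kr, so the alternative minimum tax is the binding amount.

68310 kr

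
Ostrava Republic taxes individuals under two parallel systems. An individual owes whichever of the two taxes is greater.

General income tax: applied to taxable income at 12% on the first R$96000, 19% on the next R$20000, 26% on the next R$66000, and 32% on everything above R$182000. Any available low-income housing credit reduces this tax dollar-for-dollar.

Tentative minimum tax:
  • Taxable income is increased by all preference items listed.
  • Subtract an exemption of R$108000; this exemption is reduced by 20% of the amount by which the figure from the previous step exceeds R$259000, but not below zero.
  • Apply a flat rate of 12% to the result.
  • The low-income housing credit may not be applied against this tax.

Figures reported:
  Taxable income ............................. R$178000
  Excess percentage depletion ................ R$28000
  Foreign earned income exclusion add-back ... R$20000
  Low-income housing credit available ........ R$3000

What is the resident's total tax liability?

R$28440

Tentative minimum tax:
  Adjusted income: R$178000 + R$28000 + R$20000 = R$226000
  Exemption: R$226000 ≤ R$259000, so full R$108000 applies
  Base: R$226000 − R$108000 = R$118000
  R$118000 × 12% = R$14160

General income tax:
  R$96000 × 12% = R$11520
  R$20000 × 19% = R$3800
  R$62000 × 26% = R$16120
  → R$31440
  Less low-income housing credit R$3000 → R$28440

R$28440 > R$14160, so the general income tax governs.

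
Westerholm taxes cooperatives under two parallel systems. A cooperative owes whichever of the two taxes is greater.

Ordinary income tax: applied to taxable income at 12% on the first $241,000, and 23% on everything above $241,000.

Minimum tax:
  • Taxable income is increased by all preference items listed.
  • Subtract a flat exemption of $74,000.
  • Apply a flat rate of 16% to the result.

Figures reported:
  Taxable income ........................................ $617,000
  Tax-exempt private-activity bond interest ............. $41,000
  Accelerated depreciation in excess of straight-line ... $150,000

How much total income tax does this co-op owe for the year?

Minimum tax:
  Adjusted income: $617,000 + $41,000 + $150,000 = $808,000
  Less exemption $74,000 → base $734,000
  $734,000 × 16% = $117,440

Ordinary income tax:
  $241,000 × 12% = $28,920
  $376,000 × 23% = $86,480
  → $115,400

$117,440 > $115,400, so the minimum tax is the binding amount.

$117,440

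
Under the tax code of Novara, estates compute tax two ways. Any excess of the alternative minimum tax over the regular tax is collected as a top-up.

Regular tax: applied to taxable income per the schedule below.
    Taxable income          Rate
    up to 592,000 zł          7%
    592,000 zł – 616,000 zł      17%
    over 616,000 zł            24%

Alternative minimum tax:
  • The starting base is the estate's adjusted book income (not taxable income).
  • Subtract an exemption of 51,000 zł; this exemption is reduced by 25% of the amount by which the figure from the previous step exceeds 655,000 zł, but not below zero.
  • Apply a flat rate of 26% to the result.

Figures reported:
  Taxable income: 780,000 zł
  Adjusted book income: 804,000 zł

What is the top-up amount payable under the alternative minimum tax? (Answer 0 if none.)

120,585 zł

Regular tax:
  592,000 zł × 7% = 41,440 zł
  24,000 zł × 17% = 4,080 zł
  164,000 zł × 24% = 39,360 zł
  → 84,880 zł

Alternative minimum tax:
  Base (adjusted book income): 804,000 zł
  Exemption: 51,000 zł − 25% × (804,000 zł − 655,000 zł) = 51,000 zł − 37,250 zł = 13,750 zł
  Base: 804,000 zł − 13,750 zł = 790,250 zł
  790,250 zł × 26% = 205,465 zł

Excess of alternative minimum tax over regular tax: 205,465 zł − 84,880 zł = 120,585 zł.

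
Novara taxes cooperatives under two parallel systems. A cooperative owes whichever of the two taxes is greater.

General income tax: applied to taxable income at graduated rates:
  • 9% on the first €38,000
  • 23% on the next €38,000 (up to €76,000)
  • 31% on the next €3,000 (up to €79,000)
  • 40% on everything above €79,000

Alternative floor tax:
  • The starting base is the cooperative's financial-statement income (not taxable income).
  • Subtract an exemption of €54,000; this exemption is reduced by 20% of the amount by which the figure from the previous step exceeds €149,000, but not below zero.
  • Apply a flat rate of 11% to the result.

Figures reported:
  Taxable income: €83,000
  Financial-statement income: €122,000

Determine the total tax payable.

€14,690

Alternative floor tax:
  Base (financial-statement income): €122,000
  Exemption: €122,000 ≤ €149,000, so full €54,000 applies
  Base: €122,000 − €54,000 = €68,000
  €68,000 × 11% = €7,480

General income tax:
  €38,000 × 9% = €3,420
  €38,000 × 23% = €8,740
  €3,000 × 31% = €930
  €4,000 × 40% = €1,600
  → €14,690

€14,690 > €7,480, so the general income tax governs.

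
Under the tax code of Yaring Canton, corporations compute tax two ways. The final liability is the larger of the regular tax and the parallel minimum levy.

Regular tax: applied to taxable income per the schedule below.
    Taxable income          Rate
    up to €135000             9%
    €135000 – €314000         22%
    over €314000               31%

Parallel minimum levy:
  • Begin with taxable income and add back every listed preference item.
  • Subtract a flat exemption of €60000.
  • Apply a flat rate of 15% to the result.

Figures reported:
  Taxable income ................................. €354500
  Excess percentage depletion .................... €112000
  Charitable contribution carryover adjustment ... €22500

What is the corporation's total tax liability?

Regular tax:
  €135000 × 9% = €12150
  €179000 × 22% = €39380
  €40500 × 31% = €12555
  → €64085

Parallel minimum levy:
  Adjusted income: €354500 + €112000 + €22500 = €489000
  Less exemption €60000 → base €429000
  €429000 × 15% = €64350

€64350 > €64085, so the parallel minimum levy is the binding amount.

€64350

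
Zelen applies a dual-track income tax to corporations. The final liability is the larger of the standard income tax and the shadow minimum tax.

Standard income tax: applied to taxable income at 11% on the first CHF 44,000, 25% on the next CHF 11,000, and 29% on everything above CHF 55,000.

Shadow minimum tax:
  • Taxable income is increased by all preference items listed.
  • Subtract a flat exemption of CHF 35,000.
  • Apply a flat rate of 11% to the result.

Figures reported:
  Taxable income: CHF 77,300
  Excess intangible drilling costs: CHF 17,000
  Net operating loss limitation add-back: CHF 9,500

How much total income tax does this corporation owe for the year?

Standard income tax:
  CHF 44,000 × 11% = CHF 4,840
  CHF 11,000 × 25% = CHF 2,750
  CHF 22,300 × 29% = CHF 6,467
  → CHF 14,057

Shadow minimum tax:
  Adjusted income: CHF 77,300 + CHF 17,000 + CHF 9,500 = CHF 103,800
  Less exemption CHF 35,000 → base CHF 68,800
  CHF 68,800 × 11% = CHF 7,568

CHF 14,057 > CHF 7,568, so the standard income tax governs.

CHF 14,057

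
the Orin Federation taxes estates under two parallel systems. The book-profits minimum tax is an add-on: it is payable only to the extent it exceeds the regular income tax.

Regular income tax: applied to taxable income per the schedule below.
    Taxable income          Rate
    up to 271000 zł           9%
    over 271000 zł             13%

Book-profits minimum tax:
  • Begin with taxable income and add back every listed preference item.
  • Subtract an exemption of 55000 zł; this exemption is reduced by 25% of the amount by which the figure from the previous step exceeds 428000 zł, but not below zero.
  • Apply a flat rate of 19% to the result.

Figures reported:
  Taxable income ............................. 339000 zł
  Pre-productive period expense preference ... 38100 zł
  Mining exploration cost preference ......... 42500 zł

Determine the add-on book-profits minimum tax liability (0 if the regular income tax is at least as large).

Regular income tax:
  271000 zł × 9% = 24390 zł
  68000 zł × 13% = 8840 zł
  → 33230 zł

Book-profits minimum tax:
  Adjusted income: 339000 zł + 38100 zł + 42500 zł = 419600 zł
  Exemption: 419600 zł ≤ 428000 zł, so full 55000 zł applies
  Base: 419600 zł − 55000 zł = 364600 zł
  364600 zł × 19% = 69274 zł

Excess of book-profits minimum tax over regular income tax: 69274 zł − 33230 zł = 36044 zł.

36044 zł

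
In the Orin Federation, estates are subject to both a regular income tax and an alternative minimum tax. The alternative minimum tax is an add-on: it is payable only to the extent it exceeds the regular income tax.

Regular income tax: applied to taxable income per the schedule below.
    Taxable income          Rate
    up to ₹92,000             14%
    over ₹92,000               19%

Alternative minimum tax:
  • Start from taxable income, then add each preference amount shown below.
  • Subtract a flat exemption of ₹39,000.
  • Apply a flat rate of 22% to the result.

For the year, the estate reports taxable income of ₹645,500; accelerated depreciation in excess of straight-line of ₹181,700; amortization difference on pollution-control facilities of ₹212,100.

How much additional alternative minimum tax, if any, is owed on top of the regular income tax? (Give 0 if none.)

₹102,021

Regular income tax:
  ₹92,000 × 14% = ₹12,880
  ₹553,500 × 19% = ₹105,165
  → ₹118,045

Alternative minimum tax:
  Adjusted income: ₹645,500 + ₹181,700 + ₹212,100 = ₹1,039,300
  Less exemption ₹39,000 → base ₹1,000,300
  ₹1,000,300 × 22% = ₹220,066

Excess of alternative minimum tax over regular income tax: ₹220,066 − ₹118,045 = ₹102,021.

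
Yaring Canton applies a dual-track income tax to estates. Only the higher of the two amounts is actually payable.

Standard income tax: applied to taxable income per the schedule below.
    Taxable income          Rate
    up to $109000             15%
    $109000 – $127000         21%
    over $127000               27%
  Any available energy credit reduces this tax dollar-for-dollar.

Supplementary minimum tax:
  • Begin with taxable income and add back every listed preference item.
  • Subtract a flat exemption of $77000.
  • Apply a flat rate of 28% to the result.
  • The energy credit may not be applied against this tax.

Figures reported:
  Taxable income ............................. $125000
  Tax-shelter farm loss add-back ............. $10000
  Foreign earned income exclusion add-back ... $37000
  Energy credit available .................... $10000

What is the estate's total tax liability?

Standard income tax:
  $109000 × 15% = $16350
  $16000 × 21% = $3360
  → $19710
  Less energy credit $10000 → $9710

Supplementary minimum tax:
  Adjusted income: $125000 + $10000 + $37000 = $172000
  Less exemption $77000 → base $95000
  $95000 × 28% = $26600

$26600 > $9710, so the supplementary minimum tax is the binding amount.

$26600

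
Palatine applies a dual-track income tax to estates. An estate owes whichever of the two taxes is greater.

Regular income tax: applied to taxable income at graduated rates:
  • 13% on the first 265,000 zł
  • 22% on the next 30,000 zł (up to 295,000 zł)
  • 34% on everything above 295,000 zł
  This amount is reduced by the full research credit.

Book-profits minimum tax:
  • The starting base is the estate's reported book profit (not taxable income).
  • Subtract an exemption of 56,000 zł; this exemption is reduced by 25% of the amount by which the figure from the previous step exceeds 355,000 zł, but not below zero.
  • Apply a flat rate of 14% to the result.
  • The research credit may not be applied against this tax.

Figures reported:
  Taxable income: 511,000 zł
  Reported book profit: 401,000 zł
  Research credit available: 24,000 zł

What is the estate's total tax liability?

Book-profits minimum tax:
  Base (reported book profit): 401,000 zł
  Exemption: 56,000 zł − 25% × (401,000 zł − 355,000 zł) = 56,000 zł − 11,500 zł = 44,500 zł
  Base: 401,000 zł − 44,500 zł = 356,500 zł
  356,500 zł × 14% = 49,910 zł

Regular income tax:
  265,000 zł × 13% = 34,450 zł
  30,000 zł × 22% = 6,600 zł
  216,000 zł × 34% = 73,440 zł
  → 114,490 zł
  Less research credit 24,000 zł → 90,490 zł

90,490 zł > 49,910 zł, so the regular income tax governs.

90,490 zł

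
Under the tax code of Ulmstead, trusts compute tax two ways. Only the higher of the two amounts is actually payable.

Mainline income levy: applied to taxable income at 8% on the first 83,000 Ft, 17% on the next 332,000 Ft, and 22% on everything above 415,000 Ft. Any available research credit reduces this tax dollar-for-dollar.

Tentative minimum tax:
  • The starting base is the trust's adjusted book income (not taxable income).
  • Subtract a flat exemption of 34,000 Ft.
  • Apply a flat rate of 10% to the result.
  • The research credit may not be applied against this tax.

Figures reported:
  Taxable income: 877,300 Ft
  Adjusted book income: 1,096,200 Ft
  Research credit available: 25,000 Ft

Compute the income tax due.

Tentative minimum tax:
  Base (adjusted book income): 1,096,200 Ft
  Less exemption 34,000 Ft → base 1,062,200 Ft
  1,062,200 Ft × 10% = 106,220 Ft

Mainline income levy:
  83,000 Ft × 8% = 6,640 Ft
  332,000 Ft × 17% = 56,440 Ft
  462,300 Ft × 22% = 101,706 Ft
  → 164,786 Ft
  Less research credit 25,000 Ft → 139,786 Ft

139,786 Ft > 106,220 Ft, so the mainline income levy governs.

139,786 Ft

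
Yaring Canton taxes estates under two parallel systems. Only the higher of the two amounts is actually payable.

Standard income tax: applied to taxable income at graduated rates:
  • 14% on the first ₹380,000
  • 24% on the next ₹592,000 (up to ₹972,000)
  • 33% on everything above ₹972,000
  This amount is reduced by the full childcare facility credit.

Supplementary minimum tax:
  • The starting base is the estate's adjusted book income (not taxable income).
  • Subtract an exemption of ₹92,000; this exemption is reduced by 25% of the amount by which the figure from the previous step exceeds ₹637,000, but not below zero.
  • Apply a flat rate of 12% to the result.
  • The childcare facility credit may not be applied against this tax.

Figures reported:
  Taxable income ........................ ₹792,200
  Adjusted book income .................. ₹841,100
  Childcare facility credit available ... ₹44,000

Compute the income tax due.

₹108,128

Standard income tax:
  ₹380,000 × 14% = ₹53,200
  ₹412,200 × 24% = ₹98,928
  → ₹152,128
  Less childcare facility credit ₹44,000 → ₹108,128

Supplementary minimum tax:
  Base (adjusted book income): ₹841,100
  Exemption: ₹92,000 − 25% × (₹841,100 − ₹637,000) = ₹92,000 − ₹51,025 = ₹40,975
  Base: ₹841,100 − ₹40,975 = ₹800,125
  ₹800,125 × 12% = ₹96,015

₹108,128 > ₹96,015, so the standard income tax governs.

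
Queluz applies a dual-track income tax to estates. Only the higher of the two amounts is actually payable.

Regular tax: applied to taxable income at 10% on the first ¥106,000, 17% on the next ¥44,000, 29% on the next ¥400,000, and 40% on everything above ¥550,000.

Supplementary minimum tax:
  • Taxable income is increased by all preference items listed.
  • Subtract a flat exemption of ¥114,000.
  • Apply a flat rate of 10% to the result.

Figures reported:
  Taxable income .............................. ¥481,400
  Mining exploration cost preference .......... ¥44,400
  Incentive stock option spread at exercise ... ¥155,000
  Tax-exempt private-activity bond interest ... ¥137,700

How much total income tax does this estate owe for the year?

Regular tax:
  ¥106,000 × 10% = ¥10,600
  ¥44,000 × 17% = ¥7,480
  ¥331,400 × 29% = ¥96,106
  → ¥114,186

Supplementary minimum tax:
  Adjusted income: ¥481,400 + ¥44,400 + ¥155,000 + ¥137,700 = ¥818,500
  Less exemption ¥114,000 → base ¥704,500
  ¥704,500 × 10% = ¥70,450

¥114,186 > ¥70,450, so the regular tax governs.

¥114,186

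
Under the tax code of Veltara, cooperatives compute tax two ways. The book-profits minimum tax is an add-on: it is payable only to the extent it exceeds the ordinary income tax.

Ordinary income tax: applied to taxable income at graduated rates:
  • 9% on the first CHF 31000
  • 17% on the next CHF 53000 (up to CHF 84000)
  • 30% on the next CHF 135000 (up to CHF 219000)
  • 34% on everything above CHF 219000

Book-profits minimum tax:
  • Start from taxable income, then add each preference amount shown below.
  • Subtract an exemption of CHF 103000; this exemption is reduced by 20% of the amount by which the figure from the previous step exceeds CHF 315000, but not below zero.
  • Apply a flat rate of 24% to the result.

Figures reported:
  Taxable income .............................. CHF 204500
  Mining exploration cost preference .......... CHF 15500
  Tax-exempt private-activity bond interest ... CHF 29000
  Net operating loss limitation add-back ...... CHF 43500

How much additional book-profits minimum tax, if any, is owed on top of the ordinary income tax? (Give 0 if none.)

CHF 0

Book-profits minimum tax:
  Adjusted income: CHF 204500 + CHF 15500 + CHF 29000 + CHF 43500 = CHF 292500
  Exemption: CHF 292500 ≤ CHF 315000, so full CHF 103000 applies
  Base: CHF 292500 − CHF 103000 = CHF 189500
  CHF 189500 × 24% = CHF 45480

Ordinary income tax:
  CHF 31000 × 9% = CHF 2790
  CHF 53000 × 17% = CHF 9010
  CHF 120500 × 30% = CHF 36150
  → CHF 47950

CHF 45480 ≤ CHF 47950, so no add-on is due.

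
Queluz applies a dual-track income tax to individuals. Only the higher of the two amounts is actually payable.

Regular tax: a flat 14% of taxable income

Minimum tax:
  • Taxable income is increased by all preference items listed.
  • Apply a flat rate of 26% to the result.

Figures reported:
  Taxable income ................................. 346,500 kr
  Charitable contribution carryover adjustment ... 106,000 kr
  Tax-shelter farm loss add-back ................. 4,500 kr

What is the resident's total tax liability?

Minimum tax:
  Adjusted income: 346,500 kr + 106,000 kr + 4,500 kr = 457,000 kr
  457,000 kr × 26% = 118,820 kr

Regular tax:
  346,500 kr × 14% = 48,510 kr

118,820 kr > 48,510 kr, so the minimum tax is the binding amount.

118,820 kr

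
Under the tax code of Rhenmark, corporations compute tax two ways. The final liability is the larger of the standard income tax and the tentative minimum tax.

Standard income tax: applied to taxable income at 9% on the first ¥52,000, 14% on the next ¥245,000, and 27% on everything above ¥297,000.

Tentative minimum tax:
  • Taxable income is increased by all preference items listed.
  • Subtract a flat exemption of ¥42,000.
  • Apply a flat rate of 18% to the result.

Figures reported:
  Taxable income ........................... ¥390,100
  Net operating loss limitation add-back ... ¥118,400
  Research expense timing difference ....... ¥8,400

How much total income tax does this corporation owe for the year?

¥85,482

Standard income tax:
  ¥52,000 × 9% = ¥4,680
  ¥245,000 × 14% = ¥34,300
  ¥93,100 × 27% = ¥25,137
  → ¥64,117

Tentative minimum tax:
  Adjusted income: ¥390,100 + ¥118,400 + ¥8,400 = ¥516,900
  Less exemption ¥42,000 → base ¥474,900
  ¥474,900 × 18% = ¥85,482

¥85,482 > ¥64,117, so the tentative minimum tax is the binding amount.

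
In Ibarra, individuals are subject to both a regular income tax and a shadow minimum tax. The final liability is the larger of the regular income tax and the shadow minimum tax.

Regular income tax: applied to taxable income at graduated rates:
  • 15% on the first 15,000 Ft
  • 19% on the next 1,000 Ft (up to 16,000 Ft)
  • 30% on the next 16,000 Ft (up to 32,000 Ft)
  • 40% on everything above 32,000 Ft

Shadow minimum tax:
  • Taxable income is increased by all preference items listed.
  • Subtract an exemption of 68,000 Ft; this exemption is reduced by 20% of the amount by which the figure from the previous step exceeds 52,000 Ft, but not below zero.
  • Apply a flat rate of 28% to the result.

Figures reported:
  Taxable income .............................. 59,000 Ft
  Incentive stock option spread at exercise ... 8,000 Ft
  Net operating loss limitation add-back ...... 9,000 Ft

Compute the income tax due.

18,040 Ft

Shadow minimum tax:
  Adjusted income: 59,000 Ft + 8,000 Ft + 9,000 Ft = 76,000 Ft
  Exemption: 68,000 Ft − 20% × (76,000 Ft − 52,000 Ft) = 68,000 Ft − 4,800 Ft = 63,200 Ft
  Base: 76,000 Ft − 63,200 Ft = 12,800 Ft
  12,800 Ft × 28% = 3,584 Ft

Regular income tax:
  15,000 Ft × 15% = 2,250 Ft
  1,000 Ft × 19% = 190 Ft
  16,000 Ft × 30% = 4,800 Ft
  27,000 Ft × 40% = 10,800 Ft
  → 18,040 Ft

18,040 Ft > 3,584 Ft, so the regular income tax governs.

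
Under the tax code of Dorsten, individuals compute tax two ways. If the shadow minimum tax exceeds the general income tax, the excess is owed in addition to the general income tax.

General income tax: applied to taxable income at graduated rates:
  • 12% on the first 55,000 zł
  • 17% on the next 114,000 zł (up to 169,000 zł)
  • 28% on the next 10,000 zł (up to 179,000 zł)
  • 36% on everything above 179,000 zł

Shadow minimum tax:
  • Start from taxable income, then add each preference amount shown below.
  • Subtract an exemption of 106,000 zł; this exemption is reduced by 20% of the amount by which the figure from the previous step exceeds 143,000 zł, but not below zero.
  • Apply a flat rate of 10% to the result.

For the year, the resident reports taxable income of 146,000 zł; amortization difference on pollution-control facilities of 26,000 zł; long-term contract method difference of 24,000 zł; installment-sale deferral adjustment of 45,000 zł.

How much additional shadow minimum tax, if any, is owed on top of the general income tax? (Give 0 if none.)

0 zł

Shadow minimum tax:
  Adjusted income: 146,000 zł + 26,000 zł + 24,000 zł + 45,000 zł = 241,000 zł
  Exemption: 106,000 zł − 20% × (241,000 zł − 143,000 zł) = 106,000 zł − 19,600 zł = 86,400 zł
  Base: 241,000 zł − 86,400 zł = 154,600 zł
  154,600 zł × 10% = 15,460 zł

General income tax:
  55,000 zł × 12% = 6,600 zł
  91,000 zł × 17% = 15,470 zł
  → 22,070 zł

15,460 zł ≤ 22,070 zł, so no add-on is due.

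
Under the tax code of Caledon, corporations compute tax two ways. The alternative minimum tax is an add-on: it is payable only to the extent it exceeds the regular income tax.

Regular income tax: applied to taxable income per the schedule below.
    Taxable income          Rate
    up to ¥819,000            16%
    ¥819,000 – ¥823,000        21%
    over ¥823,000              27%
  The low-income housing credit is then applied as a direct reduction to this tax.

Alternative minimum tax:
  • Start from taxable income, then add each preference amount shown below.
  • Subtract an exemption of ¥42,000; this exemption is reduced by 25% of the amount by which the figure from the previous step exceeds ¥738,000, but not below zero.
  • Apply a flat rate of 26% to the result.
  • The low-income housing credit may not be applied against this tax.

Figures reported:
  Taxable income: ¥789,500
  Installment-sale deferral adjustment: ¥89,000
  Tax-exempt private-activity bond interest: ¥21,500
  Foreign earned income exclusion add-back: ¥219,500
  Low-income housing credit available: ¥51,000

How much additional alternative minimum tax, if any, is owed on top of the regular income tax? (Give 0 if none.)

Alternative minimum tax:
  Adjusted income: ¥789,500 + ¥89,000 + ¥21,500 + ¥219,500 = ¥1,119,500
  Exemption: 25% × (¥1,119,500 − ¥738,000) = ¥95,375 ≥ ¥42,000, so the exemption is fully phased out
  Base: ¥1,119,500 − ¥0 = ¥1,119,500
  ¥1,119,500 × 26% = ¥291,070

Regular income tax:
  ¥789,500 × 16% = ¥126,320
  Less low-income housing credit ¥51,000 → ¥75,320

Excess of alternative minimum tax over regular income tax: ¥291,070 − ¥75,320 = ¥215,750.

¥215,750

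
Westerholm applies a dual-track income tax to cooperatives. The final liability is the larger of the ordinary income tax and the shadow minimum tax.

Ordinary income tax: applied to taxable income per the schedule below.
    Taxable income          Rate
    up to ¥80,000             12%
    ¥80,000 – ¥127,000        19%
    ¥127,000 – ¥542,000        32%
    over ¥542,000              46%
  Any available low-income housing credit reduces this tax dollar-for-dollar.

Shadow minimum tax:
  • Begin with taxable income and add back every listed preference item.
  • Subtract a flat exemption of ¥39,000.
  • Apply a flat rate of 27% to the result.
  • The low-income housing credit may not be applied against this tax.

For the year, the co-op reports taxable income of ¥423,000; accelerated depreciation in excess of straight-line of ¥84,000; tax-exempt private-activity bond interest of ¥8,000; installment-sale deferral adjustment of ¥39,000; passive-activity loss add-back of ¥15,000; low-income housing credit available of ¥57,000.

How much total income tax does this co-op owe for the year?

¥143,100

Shadow minimum tax:
  Adjusted income: ¥423,000 + ¥84,000 + ¥8,000 + ¥39,000 + ¥15,000 = ¥569,000
  Less exemption ¥39,000 → base ¥530,000
  ¥530,000 × 27% = ¥143,100

Ordinary income tax:
  ¥80,000 × 12% = ¥9,600
  ¥47,000 × 19% = ¥8,930
  ¥296,000 × 32% = ¥94,720
  → ¥113,250
  Less low-income housing credit ¥57,000 → ¥56,250

¥143,100 > ¥56,250, so the shadow minimum tax is the binding amount.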